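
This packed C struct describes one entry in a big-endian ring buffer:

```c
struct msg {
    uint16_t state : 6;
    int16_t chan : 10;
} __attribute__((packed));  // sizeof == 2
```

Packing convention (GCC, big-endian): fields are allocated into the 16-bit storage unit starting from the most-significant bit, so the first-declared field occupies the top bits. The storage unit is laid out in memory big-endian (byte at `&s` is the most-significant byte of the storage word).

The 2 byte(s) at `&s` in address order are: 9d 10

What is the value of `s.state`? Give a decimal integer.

[0]=0x9d [1]=0x10 (big-endian) → word 0x9d10
state [10+:6] = (word>>10) & 0x3f = 39  ←
chan [0+:10] = (word>>0) & 0x3ff = 272

39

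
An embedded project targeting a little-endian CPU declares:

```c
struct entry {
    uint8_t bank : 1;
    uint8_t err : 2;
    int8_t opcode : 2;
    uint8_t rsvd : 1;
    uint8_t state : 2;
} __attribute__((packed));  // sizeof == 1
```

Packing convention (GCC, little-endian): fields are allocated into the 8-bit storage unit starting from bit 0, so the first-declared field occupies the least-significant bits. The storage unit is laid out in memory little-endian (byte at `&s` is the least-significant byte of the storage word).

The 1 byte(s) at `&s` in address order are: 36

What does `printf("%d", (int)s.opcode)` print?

[0]=0x36 (little-endian) → word 0x36
bank [0+:1] = (word>>0) & 0x1 = 0
err [1+:2] = (word>>1) & 0x3 = 3
opcode [3+:2] = (word>>3) & 0x3 = 2  ←
rsvd [5+:1] = (word>>5) & 0x1 = 1
state [6+:2] = (word>>6) & 0x3 = 0
opcode signed 2b, MSB=1: 2 - 4 = -2

-2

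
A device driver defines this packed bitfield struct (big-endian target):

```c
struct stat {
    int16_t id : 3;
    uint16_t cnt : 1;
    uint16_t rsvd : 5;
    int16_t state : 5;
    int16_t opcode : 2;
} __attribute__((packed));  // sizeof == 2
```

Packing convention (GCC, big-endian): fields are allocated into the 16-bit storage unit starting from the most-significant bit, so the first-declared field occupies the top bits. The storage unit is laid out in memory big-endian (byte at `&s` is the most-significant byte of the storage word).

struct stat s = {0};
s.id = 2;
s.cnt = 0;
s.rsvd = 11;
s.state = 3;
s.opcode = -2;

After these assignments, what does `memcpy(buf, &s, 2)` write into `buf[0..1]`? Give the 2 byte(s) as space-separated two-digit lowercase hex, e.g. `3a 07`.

45 8e

[13+:3] id=2 & 0x7 = 0x2; word=0x4000
[12+:1] cnt=0 & 0x1 = 0x0; word=0x4000
[7+:5] rsvd=11 & 0x1f = 0xb; word=0x4580
[2+:5] state=3 & 0x1f = 0x3; word=0x458c
[0+:2] opcode=-2 & 0x3 = 0x2; word=0x458e
word = 0x458e → big-endian bytes:
  [0]=0x45  [1]=0x8e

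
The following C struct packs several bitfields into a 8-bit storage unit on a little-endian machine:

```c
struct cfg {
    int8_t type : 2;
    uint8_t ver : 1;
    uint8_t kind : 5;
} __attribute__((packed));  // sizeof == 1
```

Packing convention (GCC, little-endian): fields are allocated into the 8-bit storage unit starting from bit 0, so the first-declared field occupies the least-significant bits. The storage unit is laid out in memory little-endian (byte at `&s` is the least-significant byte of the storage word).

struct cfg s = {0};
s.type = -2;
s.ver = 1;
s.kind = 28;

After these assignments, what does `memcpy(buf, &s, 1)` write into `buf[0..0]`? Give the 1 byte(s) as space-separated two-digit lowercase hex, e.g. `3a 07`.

e6

[0+:2] type=-2 & 0x3 = 0x2; word=0x02
[2+:1] ver=1 & 0x1 = 0x1; word=0x06
[3+:5] kind=28 & 0x1f = 0x1c; word=0xe6
word = 0xe6 → little-endian bytes:
  [0]=0xe6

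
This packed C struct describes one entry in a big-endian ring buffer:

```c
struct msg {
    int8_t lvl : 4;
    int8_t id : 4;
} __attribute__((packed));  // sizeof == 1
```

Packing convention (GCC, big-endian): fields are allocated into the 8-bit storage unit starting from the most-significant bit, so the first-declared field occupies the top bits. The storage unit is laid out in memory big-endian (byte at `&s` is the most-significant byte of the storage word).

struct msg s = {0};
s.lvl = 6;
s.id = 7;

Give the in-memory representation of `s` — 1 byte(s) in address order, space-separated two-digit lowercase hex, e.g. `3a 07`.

67

[4+:4] lvl=6 & 0xf = 0x6; word=0x60
[0+:4] id=7 & 0xf = 0x7; word=0x67
word = 0x67 → big-endian bytes:
  [0]=0x67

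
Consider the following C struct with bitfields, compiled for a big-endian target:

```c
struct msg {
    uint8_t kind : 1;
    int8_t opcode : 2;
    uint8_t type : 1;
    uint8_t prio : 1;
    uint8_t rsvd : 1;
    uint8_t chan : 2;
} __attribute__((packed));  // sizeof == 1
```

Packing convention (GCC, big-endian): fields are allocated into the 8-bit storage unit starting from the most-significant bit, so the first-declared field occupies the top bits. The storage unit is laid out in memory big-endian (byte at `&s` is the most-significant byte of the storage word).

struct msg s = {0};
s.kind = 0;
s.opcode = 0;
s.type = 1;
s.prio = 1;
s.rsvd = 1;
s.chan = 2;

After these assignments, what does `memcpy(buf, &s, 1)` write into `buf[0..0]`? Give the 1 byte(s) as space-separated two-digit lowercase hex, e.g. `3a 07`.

kind (1b) val=0 bits=0x0 at bit 7: 0x00
opcode (2b) val=0 bits=0x0 at bit 5: 0x00
type (1b) val=1 bits=0x1 at bit 4: 0x10
prio (1b) val=1 bits=0x1 at bit 3: 0x18
rsvd (1b) val=1 bits=0x1 at bit 2: 0x1c
chan (2b) val=2 bits=0x2 at bit 0: 0x1e
word = 0x1e → big-endian bytes:
  [0]=0x1e

1e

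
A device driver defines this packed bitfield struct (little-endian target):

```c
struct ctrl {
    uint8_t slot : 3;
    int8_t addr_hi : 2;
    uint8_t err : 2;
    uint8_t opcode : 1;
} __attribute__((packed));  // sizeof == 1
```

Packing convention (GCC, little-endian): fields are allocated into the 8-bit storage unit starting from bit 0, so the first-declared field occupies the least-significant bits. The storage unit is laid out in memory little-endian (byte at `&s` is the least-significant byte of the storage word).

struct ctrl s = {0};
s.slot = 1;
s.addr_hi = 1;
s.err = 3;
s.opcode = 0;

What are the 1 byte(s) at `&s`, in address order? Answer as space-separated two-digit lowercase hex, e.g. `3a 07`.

69

[0+:3] slot=1 & 0x7 = 0x1; word=0x01
[3+:2] addr_hi=1 & 0x3 = 0x1; word=0x09
[5+:2] err=3 & 0x3 = 0x3; word=0x69
[7+:1] opcode=0 & 0x1 = 0x0; word=0x69
word = 0x69 → little-endian bytes:
  [0]=0x69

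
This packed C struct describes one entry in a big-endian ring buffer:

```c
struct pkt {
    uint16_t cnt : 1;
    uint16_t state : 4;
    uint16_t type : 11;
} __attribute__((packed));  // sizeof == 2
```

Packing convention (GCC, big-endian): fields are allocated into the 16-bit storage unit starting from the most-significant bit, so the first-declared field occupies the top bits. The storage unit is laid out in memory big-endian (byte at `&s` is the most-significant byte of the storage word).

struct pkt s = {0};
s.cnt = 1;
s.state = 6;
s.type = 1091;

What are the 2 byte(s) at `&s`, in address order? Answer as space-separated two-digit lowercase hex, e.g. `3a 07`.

b4 43

cnt (1b) val=1 bits=0x1 at bit 15: 0x8000
state (4b) val=6 bits=0x6 at bit 11: 0xb000
type (11b) val=1091 bits=0x443 at bit 0: 0xb443
word = 0xb443 → big-endian bytes:
  [0]=0xb4  [1]=0x43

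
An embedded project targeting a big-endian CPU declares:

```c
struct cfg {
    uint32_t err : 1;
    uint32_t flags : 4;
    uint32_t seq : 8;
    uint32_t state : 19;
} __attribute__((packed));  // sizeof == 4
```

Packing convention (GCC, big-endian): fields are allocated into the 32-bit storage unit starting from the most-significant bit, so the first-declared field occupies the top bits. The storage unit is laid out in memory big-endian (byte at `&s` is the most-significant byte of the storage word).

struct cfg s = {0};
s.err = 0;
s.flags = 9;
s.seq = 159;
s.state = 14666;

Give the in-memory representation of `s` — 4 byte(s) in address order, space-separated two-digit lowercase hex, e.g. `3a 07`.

4c f8 39 4a

err:1 = 0 → 0x0 << 31 → word 0x00000000
flags:4 = 9 → 0x9 << 27 → word 0x48000000
seq:8 = 159 → 0x9f << 19 → word 0x4cf80000
state:19 = 14666 → 0x394a << 0 → word 0x4cf8394a
word = 0x4cf8394a → big-endian bytes:
  [0]=0x4c  [1]=0xf8  [2]=0x39  [3]=0x4a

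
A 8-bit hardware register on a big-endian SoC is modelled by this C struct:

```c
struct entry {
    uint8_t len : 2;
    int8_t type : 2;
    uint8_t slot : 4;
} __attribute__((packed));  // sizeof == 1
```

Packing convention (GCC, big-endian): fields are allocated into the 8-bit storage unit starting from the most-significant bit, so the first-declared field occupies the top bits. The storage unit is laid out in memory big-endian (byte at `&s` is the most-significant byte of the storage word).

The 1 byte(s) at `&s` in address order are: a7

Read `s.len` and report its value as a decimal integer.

[0]=0xa7 (big-endian) → word 0xa7
len:2 @ bit 6 → (0xa7>>6)&0x3 = 0x2  ←
type:2 @ bit 4 → (0xa7>>4)&0x3 = 0x2
slot:4 @ bit 0 → (0xa7>>0)&0xf = 0x7

2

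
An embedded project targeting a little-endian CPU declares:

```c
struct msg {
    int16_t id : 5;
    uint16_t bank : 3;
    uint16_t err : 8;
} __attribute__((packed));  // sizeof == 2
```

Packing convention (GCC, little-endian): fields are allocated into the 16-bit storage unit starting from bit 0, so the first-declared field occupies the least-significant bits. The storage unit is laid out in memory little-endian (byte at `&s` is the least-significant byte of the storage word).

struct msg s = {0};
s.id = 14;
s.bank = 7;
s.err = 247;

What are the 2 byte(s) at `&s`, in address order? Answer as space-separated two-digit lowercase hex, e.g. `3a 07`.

[0+:5] id=14 & 0x1f = 0xe; word=0x000e
[5+:3] bank=7 & 0x7 = 0x7; word=0x00ee
[8+:8] err=247 & 0xff = 0xf7; word=0xf7ee
word = 0xf7ee → little-endian bytes:
  [0]=0xee  [1]=0xf7

ee f7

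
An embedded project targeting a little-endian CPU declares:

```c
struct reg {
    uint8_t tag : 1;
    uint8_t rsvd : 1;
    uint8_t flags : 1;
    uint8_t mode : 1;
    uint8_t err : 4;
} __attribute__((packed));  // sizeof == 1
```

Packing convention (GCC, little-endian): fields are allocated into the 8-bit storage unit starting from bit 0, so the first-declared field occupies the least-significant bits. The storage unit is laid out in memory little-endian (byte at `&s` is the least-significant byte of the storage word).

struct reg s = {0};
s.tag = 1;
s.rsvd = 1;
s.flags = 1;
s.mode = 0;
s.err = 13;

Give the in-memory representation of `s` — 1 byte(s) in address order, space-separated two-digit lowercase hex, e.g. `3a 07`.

tag (1b) val=1 bits=0x1 at bit 0: 0x01
rsvd (1b) val=1 bits=0x1 at bit 1: 0x03
flags (1b) val=1 bits=0x1 at bit 2: 0x07
mode (1b) val=0 bits=0x0 at bit 3: 0x07
err (4b) val=13 bits=0xd at bit 4: 0xd7
word = 0xd7 → little-endian bytes:
  [0]=0xd7

d7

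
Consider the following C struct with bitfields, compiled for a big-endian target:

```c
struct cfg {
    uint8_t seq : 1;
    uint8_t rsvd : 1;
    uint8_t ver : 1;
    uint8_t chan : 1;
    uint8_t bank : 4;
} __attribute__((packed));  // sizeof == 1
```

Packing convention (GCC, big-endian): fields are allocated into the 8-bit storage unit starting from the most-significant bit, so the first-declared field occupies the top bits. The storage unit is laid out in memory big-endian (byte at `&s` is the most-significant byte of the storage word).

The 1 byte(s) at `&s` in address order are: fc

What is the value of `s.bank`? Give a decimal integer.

[0]=0xfc (big-endian) → word 0xfc
seq [7+:1] = (word>>7) & 0x1 = 1
rsvd [6+:1] = (word>>6) & 0x1 = 1
ver [5+:1] = (word>>5) & 0x1 = 1
chan [4+:1] = (word>>4) & 0x1 = 1
bank [0+:4] = (word>>0) & 0xf = 12  ←

12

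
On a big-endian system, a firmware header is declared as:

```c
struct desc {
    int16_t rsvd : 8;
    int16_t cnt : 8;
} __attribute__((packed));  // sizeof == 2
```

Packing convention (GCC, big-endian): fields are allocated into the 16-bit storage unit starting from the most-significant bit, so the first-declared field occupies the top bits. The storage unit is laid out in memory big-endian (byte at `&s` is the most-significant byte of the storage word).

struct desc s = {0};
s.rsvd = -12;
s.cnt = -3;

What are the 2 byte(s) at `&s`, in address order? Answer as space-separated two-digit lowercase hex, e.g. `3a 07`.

[8+:8] rsvd=-12 & 0xff = 0xf4; word=0xf400
[0+:8] cnt=-3 & 0xff = 0xfd; word=0xf4fd
word = 0xf4fd → big-endian bytes:
  [0]=0xf4  [1]=0xfd

f4 fd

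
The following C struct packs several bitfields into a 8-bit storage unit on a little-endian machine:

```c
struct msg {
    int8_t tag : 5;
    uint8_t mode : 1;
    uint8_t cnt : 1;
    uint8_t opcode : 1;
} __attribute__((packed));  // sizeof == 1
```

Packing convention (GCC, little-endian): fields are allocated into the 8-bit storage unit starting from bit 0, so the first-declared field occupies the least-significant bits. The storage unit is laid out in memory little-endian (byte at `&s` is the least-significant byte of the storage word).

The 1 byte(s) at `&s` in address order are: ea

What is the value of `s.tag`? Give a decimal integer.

[0]=0xea (little-endian) → word 0xea
tag:5 @ bit 0 → (0xea>>0)&0x1f = 0xa  ←
mode:1 @ bit 5 → (0xea>>5)&0x1 = 0x1
cnt:1 @ bit 6 → (0xea>>6)&0x1 = 0x1
opcode:1 @ bit 7 → (0xea>>7)&0x1 = 0x1
tag signed 5b, MSB=0: value = 10

10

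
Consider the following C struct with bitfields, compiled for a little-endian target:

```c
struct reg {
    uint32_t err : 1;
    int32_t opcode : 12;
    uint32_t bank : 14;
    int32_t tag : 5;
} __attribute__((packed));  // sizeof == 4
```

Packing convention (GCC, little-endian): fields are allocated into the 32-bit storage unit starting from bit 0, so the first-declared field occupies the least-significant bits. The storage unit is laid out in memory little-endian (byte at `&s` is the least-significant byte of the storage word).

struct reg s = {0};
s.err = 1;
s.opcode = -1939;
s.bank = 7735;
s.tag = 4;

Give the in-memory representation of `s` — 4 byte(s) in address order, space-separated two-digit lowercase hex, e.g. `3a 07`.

db f0 c6 23

[0+:1] err=1 & 0x1 = 0x1; word=0x00000001
[1+:12] opcode=-1939 & 0xfff = 0x86d; word=0x000010db
[13+:14] bank=7735 & 0x3fff = 0x1e37; word=0x03c6f0db
[27+:5] tag=4 & 0x1f = 0x4; word=0x23c6f0db
word = 0x23c6f0db → little-endian bytes:
  [0]=0xdb  [1]=0xf0  [2]=0xc6  [3]=0x23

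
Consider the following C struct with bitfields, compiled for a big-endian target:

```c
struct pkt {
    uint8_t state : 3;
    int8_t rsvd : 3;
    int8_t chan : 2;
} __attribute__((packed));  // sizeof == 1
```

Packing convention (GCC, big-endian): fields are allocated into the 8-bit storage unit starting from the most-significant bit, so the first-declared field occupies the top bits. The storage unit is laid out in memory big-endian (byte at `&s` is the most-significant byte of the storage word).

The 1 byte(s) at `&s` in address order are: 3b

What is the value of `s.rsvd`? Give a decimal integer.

[0]=0x3b (big-endian) → word 0x3b
state:3 @ bit 5 → (0x3b>>5)&0x7 = 0x1
rsvd:3 @ bit 2 → (0x3b>>2)&0x7 = 0x6  ←
chan:2 @ bit 0 → (0x3b>>0)&0x3 = 0x3
rsvd signed 3b, MSB=1: 6 - 8 = -2

-2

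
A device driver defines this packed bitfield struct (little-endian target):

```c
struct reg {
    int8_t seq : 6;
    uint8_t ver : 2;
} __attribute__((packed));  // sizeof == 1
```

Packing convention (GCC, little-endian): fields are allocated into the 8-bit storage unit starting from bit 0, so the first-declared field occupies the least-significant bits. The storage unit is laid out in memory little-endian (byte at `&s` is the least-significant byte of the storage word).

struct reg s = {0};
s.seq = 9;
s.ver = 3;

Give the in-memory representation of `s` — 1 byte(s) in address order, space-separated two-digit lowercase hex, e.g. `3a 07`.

c9

seq (6b) val=9 bits=0x9 at bit 0: 0x09
ver (2b) val=3 bits=0x3 at bit 6: 0xc9
word = 0xc9 → little-endian bytes:
  [0]=0xc9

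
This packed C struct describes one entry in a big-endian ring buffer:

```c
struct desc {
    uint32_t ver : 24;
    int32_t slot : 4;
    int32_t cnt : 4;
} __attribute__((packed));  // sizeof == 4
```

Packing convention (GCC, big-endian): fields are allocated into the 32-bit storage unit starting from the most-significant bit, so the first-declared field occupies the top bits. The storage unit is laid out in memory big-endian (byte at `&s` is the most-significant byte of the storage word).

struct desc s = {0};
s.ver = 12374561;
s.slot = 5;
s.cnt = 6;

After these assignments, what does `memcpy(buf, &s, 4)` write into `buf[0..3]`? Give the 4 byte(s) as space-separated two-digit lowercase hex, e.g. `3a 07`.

bc d2 21 56

ver:24 = 12374561 → 0xbcd221 << 8 → word 0xbcd22100
slot:4 = 5 → 0x5 << 4 → word 0xbcd22150
cnt:4 = 6 → 0x6 << 0 → word 0xbcd22156
word = 0xbcd22156 → big-endian bytes:
  [0]=0xbc  [1]=0xd2  [2]=0x21  [3]=0x56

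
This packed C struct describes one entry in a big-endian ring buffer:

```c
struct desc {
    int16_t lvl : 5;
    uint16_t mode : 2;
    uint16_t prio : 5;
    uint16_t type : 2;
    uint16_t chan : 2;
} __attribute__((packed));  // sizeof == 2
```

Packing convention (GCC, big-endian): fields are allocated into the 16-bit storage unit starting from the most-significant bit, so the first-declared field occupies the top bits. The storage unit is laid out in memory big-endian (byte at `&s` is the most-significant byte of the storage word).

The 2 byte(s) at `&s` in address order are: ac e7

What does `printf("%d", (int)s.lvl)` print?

-11

[0]=0xac [1]=0xe7 (big-endian) → word 0xace7
lvl:5 @ bit 11 → (0xace7>>11)&0x1f = 0x15  ←
mode:2 @ bit 9 → (0xace7>>9)&0x3 = 0x2
prio:5 @ bit 4 → (0xace7>>4)&0x1f = 0xe
type:2 @ bit 2 → (0xace7>>2)&0x3 = 0x1
chan:2 @ bit 0 → (0xace7>>0)&0x3 = 0x3
lvl signed 5b, MSB=1: 21 - 32 = -11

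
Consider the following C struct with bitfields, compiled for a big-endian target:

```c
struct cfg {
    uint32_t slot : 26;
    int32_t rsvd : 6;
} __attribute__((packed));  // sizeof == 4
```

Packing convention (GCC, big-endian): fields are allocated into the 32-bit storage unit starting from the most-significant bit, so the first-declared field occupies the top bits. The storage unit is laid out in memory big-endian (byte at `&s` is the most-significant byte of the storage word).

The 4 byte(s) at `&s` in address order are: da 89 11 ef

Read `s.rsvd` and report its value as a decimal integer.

[0]=0xda [1]=0x89 [2]=0x11 [3]=0xef (big-endian) → word 0xda8911ef
slot [6+:26] = (word>>6) & 0x3ffffff = 57287751
rsvd [0+:6] = (word>>0) & 0x3f = 47  ←
rsvd signed 6b, MSB=1: 47 - 64 = -17

-17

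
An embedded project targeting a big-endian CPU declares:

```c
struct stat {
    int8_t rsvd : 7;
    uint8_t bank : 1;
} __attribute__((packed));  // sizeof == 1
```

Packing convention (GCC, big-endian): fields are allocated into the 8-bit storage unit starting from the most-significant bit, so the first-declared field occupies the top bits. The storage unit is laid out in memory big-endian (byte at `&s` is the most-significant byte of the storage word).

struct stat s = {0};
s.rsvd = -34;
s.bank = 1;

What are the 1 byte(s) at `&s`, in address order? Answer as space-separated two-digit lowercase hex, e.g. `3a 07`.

bd

rsvd:7 = -34 → 0x5e << 1 → word 0xbc
bank:1 = 1 → 0x1 << 0 → word 0xbd
word = 0xbd → big-endian bytes:
  [0]=0xbd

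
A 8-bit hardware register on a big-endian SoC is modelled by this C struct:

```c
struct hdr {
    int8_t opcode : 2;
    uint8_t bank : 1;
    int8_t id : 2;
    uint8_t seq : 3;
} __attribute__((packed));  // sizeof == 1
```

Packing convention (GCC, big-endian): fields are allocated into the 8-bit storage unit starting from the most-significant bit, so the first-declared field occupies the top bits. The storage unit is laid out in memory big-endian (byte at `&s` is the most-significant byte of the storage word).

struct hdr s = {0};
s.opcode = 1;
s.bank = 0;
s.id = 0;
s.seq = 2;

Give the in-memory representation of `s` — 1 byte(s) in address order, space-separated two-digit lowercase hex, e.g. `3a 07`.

42

[6+:2] opcode=1 & 0x3 = 0x1; word=0x40
[5+:1] bank=0 & 0x1 = 0x0; word=0x40
[3+:2] id=0 & 0x3 = 0x0; word=0x40
[0+:3] seq=2 & 0x7 = 0x2; word=0x42
word = 0x42 → big-endian bytes:
  [0]=0x42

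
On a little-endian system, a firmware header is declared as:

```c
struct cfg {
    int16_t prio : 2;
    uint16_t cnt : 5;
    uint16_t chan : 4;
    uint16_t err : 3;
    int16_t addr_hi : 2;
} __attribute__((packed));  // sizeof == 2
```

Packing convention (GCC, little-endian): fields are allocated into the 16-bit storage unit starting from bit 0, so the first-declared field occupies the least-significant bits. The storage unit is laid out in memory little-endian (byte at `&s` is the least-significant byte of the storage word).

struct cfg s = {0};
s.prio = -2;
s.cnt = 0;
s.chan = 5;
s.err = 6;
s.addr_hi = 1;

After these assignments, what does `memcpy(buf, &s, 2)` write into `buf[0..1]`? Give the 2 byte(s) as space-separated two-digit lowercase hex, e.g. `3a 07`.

82 72

prio:2 = -2 → 0x2 << 0 → word 0x0002
cnt:5 = 0 → 0x0 << 2 → word 0x0002
chan:4 = 5 → 0x5 << 7 → word 0x0282
err:3 = 6 → 0x6 << 11 → word 0x3282
addr_hi:2 = 1 → 0x1 << 14 → word 0x7282
word = 0x7282 → little-endian bytes:
  [0]=0x82  [1]=0x72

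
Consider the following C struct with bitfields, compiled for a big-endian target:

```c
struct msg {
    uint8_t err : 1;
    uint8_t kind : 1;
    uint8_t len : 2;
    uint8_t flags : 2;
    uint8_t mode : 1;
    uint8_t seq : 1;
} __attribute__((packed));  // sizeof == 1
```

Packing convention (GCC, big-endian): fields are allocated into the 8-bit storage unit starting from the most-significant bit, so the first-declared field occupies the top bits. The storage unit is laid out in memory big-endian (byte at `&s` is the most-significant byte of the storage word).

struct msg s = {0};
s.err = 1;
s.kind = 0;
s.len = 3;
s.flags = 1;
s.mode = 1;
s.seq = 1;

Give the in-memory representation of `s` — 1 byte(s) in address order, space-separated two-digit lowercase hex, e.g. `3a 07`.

b7

[7+:1] err=1 & 0x1 = 0x1; word=0x80
[6+:1] kind=0 & 0x1 = 0x0; word=0x80
[4+:2] len=3 & 0x3 = 0x3; word=0xb0
[2+:2] flags=1 & 0x3 = 0x1; word=0xb4
[1+:1] mode=1 & 0x1 = 0x1; word=0xb6
[0+:1] seq=1 & 0x1 = 0x1; word=0xb7
word = 0xb7 → big-endian bytes:
  [0]=0xb7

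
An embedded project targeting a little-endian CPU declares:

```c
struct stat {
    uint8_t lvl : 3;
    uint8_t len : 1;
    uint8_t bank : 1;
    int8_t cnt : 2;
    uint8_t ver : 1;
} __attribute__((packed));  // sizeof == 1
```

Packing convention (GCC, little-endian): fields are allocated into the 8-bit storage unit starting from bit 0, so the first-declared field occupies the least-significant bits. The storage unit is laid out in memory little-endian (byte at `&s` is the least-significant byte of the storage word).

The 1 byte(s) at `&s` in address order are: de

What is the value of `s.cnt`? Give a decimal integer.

-2

[0]=0xde (little-endian) → word 0xde
lvl [0+:3] = (word>>0) & 0x7 = 6
len [3+:1] = (word>>3) & 0x1 = 1
bank [4+:1] = (word>>4) & 0x1 = 1
cnt [5+:2] = (word>>5) & 0x3 = 2  ←
ver [7+:1] = (word>>7) & 0x1 = 1
cnt signed 2b, MSB=1: 2 - 4 = -2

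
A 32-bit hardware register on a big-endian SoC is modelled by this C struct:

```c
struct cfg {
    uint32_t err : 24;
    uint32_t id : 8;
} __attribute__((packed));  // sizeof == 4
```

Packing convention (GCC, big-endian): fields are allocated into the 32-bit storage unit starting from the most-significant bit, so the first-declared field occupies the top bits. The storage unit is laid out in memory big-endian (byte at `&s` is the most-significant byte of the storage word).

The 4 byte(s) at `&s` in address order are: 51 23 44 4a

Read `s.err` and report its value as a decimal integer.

[0]=0x51 [1]=0x23 [2]=0x44 [3]=0x4a (big-endian) → word 0x5123444a
err [8+:24] = (word>>8) & 0xffffff = 5317444  ←
id [0+:8] = (word>>0) & 0xff = 74

5317444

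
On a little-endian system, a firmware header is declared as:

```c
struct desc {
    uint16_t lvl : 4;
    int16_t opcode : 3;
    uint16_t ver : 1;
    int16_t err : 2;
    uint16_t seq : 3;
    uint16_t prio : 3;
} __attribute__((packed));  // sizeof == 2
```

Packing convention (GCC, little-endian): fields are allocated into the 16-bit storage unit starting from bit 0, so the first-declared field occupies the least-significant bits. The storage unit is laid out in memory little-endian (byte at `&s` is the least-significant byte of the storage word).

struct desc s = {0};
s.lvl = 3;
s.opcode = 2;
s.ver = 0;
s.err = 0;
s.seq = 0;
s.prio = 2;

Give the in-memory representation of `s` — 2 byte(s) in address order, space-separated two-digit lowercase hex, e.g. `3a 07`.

lvl:4 = 3 → 0x3 << 0 → word 0x0003
opcode:3 = 2 → 0x2 << 4 → word 0x0023
ver:1 = 0 → 0x0 << 7 → word 0x0023
err:2 = 0 → 0x0 << 8 → word 0x0023
seq:3 = 0 → 0x0 << 10 → word 0x0023
prio:3 = 2 → 0x2 << 13 → word 0x4023
word = 0x4023 → little-endian bytes:
  [0]=0x23  [1]=0x40

23 40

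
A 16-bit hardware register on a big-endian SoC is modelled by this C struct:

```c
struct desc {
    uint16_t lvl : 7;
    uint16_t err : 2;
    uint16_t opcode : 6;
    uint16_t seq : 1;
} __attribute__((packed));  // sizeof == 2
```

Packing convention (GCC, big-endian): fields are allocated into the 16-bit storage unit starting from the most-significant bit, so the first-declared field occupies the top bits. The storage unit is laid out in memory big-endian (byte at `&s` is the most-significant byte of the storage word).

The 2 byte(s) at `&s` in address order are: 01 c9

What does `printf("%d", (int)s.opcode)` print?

[0]=0x01 [1]=0xc9 (big-endian) → word 0x01c9
lvl [9+:7] = (word>>9) & 0x7f = 0
err [7+:2] = (word>>7) & 0x3 = 3
opcode [1+:6] = (word>>1) & 0x3f = 36  ←
seq [0+:1] = (word>>0) & 0x1 = 1

36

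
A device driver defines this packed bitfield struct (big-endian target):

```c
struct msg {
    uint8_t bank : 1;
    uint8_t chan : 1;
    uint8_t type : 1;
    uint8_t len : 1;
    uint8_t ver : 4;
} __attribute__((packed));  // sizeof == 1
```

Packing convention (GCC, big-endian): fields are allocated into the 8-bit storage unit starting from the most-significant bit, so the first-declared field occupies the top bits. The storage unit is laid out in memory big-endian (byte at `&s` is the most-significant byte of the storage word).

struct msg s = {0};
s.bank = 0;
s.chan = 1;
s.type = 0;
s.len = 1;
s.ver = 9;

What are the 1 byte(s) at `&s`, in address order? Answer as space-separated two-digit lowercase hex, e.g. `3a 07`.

59

bank (1b) val=0 bits=0x0 at bit 7: 0x00
chan (1b) val=1 bits=0x1 at bit 6: 0x40
type (1b) val=0 bits=0x0 at bit 5: 0x40
len (1b) val=1 bits=0x1 at bit 4: 0x50
ver (4b) val=9 bits=0x9 at bit 0: 0x59
word = 0x59 → big-endian bytes:
  [0]=0x59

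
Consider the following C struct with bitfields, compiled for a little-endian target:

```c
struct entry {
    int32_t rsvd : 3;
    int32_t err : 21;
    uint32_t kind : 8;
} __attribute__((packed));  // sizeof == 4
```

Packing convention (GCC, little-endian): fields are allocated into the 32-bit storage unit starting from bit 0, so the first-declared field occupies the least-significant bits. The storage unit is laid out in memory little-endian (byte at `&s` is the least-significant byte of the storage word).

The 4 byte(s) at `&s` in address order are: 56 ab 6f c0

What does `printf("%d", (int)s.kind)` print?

[0]=0x56 [1]=0xab [2]=0x6f [3]=0xc0 (little-endian) → word 0xc06fab56
rsvd [0+:3] = (word>>0) & 0x7 = 6
err [3+:21] = (word>>3) & 0x1fffff = 914794
kind [24+:8] = (word>>24) & 0xff = 192  ←

192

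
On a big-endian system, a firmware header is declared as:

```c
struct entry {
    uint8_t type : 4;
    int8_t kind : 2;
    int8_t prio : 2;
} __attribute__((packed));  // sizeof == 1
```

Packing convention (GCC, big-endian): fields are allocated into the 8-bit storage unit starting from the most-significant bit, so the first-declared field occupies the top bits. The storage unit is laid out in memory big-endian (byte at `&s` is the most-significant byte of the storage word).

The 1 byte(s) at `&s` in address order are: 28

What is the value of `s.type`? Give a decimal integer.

2

[0]=0x28 (big-endian) → word 0x28
type:4 @ bit 4 → (0x28>>4)&0xf = 0x2  ←
kind:2 @ bit 2 → (0x28>>2)&0x3 = 0x2
prio:2 @ bit 0 → (0x28>>0)&0x3 = 0x0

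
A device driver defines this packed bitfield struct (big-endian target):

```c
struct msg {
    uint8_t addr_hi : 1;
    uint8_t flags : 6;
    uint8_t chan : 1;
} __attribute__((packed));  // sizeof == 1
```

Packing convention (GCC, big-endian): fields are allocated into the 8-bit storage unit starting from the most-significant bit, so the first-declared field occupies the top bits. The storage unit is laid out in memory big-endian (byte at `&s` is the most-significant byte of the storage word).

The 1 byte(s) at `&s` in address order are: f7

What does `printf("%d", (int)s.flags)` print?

59

[0]=0xf7 (big-endian) → word 0xf7
addr_hi [7+:1] = (word>>7) & 0x1 = 1
flags [1+:6] = (word>>1) & 0x3f = 59  ←
chan [0+:1] = (word>>0) & 0x1 = 1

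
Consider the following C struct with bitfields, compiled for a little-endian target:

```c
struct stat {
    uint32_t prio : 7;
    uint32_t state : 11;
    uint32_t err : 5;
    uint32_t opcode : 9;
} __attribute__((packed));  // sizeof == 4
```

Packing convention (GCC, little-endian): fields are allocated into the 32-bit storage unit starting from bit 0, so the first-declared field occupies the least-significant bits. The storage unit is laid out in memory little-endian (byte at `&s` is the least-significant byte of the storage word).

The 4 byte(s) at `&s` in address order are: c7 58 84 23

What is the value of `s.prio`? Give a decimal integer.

[0]=0xc7 [1]=0x58 [2]=0x84 [3]=0x23 (little-endian) → word 0x238458c7
prio [0+:7] = (word>>0) & 0x7f = 71  ←
state [7+:11] = (word>>7) & 0x7ff = 177
err [18+:5] = (word>>18) & 0x1f = 1
opcode [23+:9] = (word>>23) & 0x1ff = 71

71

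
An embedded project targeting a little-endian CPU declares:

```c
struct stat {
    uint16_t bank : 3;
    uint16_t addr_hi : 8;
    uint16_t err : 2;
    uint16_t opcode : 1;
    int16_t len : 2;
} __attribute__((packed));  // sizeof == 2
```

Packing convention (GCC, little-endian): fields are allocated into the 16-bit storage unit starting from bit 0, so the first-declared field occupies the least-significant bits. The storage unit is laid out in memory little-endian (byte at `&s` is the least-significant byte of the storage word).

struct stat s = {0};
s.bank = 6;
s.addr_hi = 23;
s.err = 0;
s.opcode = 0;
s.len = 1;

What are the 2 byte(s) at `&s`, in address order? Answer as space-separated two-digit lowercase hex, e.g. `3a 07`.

be 40

bank:3 = 6 → 0x6 << 0 → word 0x0006
addr_hi:8 = 23 → 0x17 << 3 → word 0x00be
err:2 = 0 → 0x0 << 11 → word 0x00be
opcode:1 = 0 → 0x0 << 13 → word 0x00be
len:2 = 1 → 0x1 << 14 → word 0x40be
word = 0x40be → little-endian bytes:
  [0]=0xbe  [1]=0x40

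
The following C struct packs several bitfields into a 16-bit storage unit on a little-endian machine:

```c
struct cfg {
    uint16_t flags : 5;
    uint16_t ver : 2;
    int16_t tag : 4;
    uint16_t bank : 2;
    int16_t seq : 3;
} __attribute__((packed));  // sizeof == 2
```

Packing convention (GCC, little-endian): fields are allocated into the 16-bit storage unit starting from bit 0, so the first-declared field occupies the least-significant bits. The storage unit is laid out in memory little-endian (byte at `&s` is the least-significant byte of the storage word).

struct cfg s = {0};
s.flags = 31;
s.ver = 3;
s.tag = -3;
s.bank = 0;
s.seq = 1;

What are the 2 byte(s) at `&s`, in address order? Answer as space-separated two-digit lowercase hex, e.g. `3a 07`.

ff 26

flags (5b) val=31 bits=0x1f at bit 0: 0x001f
ver (2b) val=3 bits=0x3 at bit 5: 0x007f
tag (4b) val=-3 bits=0xd at bit 7: 0x06ff
bank (2b) val=0 bits=0x0 at bit 11: 0x06ff
seq (3b) val=1 bits=0x1 at bit 13: 0x26ff
word = 0x26ff → little-endian bytes:
  [0]=0xff  [1]=0x26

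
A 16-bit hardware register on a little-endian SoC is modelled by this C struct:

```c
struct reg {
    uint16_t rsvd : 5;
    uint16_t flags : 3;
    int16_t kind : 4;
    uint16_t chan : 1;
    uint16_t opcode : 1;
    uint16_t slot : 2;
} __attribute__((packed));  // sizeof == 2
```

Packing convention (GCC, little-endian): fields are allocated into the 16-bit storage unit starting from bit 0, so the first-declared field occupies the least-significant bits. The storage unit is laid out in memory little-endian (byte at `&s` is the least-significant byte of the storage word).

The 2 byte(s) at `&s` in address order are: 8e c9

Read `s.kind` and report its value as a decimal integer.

[0]=0x8e [1]=0xc9 (little-endian) → word 0xc98e
rsvd [0+:5] = (word>>0) & 0x1f = 14
flags [5+:3] = (word>>5) & 0x7 = 4
kind [8+:4] = (word>>8) & 0xf = 9  ←
chan [12+:1] = (word>>12) & 0x1 = 0
opcode [13+:1] = (word>>13) & 0x1 = 0
slot [14+:2] = (word>>14) & 0x3 = 3
kind signed 4b, MSB=1: 9 - 16 = -7

-7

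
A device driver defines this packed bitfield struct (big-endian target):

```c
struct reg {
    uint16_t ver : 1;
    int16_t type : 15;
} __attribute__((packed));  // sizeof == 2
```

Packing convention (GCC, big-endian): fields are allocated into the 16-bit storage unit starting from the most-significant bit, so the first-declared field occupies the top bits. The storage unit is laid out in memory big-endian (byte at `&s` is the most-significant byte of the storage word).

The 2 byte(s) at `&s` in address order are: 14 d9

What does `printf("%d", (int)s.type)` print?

5337

[0]=0x14 [1]=0xd9 (big-endian) → word 0x14d9
ver [15+:1] = (word>>15) & 0x1 = 0
type [0+:15] = (word>>0) & 0x7fff = 5337  ←
type signed 15b, MSB=0: value = 5337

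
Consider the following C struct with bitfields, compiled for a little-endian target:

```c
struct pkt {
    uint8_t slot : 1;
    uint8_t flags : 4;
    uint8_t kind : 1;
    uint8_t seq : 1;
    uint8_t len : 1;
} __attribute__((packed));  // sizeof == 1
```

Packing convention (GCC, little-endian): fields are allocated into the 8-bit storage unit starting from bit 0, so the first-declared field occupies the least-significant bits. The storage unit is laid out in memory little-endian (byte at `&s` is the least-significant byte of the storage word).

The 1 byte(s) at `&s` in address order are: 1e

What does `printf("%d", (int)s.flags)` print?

[0]=0x1e (little-endian) → word 0x1e
slot:1 @ bit 0 → (0x1e>>0)&0x1 = 0x0
flags:4 @ bit 1 → (0x1e>>1)&0xf = 0xf  ←
kind:1 @ bit 5 → (0x1e>>5)&0x1 = 0x0
seq:1 @ bit 6 → (0x1e>>6)&0x1 = 0x0
len:1 @ bit 7 → (0x1e>>7)&0x1 = 0x0

15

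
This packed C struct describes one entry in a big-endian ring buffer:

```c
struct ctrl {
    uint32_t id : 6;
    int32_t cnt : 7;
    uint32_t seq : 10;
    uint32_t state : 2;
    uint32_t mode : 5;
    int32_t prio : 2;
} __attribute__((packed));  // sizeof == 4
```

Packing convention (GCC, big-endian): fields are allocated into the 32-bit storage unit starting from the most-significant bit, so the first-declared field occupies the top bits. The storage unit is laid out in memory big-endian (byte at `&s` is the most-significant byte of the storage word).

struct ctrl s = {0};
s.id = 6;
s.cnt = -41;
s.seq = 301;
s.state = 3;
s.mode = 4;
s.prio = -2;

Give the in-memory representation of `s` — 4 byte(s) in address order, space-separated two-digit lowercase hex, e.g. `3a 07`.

1a ba 5b 92

[26+:6] id=6 & 0x3f = 0x6; word=0x18000000
[19+:7] cnt=-41 & 0x7f = 0x57; word=0x1ab80000
[9+:10] seq=301 & 0x3ff = 0x12d; word=0x1aba5a00
[7+:2] state=3 & 0x3 = 0x3; word=0x1aba5b80
[2+:5] mode=4 & 0x1f = 0x4; word=0x1aba5b90
[0+:2] prio=-2 & 0x3 = 0x2; word=0x1aba5b92
word = 0x1aba5b92 → big-endian bytes:
  [0]=0x1a  [1]=0xba  [2]=0x5b  [3]=0x92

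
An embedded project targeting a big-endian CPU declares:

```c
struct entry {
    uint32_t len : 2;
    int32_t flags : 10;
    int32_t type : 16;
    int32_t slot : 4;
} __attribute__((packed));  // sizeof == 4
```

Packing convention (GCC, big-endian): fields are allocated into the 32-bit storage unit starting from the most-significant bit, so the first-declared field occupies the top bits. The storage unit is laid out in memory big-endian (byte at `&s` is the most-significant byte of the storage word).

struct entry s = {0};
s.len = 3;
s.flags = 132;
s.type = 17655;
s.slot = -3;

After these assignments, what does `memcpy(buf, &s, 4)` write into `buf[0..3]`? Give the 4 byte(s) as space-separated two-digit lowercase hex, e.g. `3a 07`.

c8 44 4f 7d

len (2b) val=3 bits=0x3 at bit 30: 0xc0000000
flags (10b) val=132 bits=0x84 at bit 20: 0xc8400000
type (16b) val=17655 bits=0x44f7 at bit 4: 0xc8444f70
slot (4b) val=-3 bits=0xd at bit 0: 0xc8444f7d
word = 0xc8444f7d → big-endian bytes:
  [0]=0xc8  [1]=0x44  [2]=0x4f  [3]=0x7d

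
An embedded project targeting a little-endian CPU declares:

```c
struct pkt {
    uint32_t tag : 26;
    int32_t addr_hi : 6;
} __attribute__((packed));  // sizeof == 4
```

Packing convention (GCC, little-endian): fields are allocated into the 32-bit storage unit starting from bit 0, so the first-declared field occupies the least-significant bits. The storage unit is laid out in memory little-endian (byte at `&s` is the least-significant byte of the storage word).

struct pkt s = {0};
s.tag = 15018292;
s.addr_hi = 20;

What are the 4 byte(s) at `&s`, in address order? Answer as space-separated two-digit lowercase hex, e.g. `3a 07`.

tag (26b) val=15018292 bits=0xe52934 at bit 0: 0x00e52934
addr_hi (6b) val=20 bits=0x14 at bit 26: 0x50e52934
word = 0x50e52934 → little-endian bytes:
  [0]=0x34  [1]=0x29  [2]=0xe5  [3]=0x50

34 29 e5 50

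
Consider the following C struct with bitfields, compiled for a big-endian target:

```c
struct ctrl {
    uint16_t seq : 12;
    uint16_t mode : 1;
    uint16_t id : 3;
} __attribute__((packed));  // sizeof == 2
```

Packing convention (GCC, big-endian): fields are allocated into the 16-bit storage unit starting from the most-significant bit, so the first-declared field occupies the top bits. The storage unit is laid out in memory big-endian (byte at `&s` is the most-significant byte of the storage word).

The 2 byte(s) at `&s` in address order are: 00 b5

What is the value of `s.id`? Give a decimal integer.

5

[0]=0x00 [1]=0xb5 (big-endian) → word 0x00b5
seq [4+:12] = (word>>4) & 0xfff = 11
mode [3+:1] = (word>>3) & 0x1 = 0
id [0+:3] = (word>>0) & 0x7 = 5  ←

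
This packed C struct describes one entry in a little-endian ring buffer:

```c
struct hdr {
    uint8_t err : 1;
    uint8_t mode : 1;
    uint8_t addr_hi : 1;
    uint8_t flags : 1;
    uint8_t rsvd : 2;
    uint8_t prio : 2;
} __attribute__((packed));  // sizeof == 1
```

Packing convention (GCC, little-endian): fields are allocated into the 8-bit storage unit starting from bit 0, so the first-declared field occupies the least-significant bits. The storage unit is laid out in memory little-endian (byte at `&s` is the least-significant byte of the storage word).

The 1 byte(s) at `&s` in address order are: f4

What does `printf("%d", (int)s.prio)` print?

[0]=0xf4 (little-endian) → word 0xf4
err:1 @ bit 0 → (0xf4>>0)&0x1 = 0x0
mode:1 @ bit 1 → (0xf4>>1)&0x1 = 0x0
addr_hi:1 @ bit 2 → (0xf4>>2)&0x1 = 0x1
flags:1 @ bit 3 → (0xf4>>3)&0x1 = 0x0
rsvd:2 @ bit 4 → (0xf4>>4)&0x3 = 0x3
prio:2 @ bit 6 → (0xf4>>6)&0x3 = 0x3  ←

3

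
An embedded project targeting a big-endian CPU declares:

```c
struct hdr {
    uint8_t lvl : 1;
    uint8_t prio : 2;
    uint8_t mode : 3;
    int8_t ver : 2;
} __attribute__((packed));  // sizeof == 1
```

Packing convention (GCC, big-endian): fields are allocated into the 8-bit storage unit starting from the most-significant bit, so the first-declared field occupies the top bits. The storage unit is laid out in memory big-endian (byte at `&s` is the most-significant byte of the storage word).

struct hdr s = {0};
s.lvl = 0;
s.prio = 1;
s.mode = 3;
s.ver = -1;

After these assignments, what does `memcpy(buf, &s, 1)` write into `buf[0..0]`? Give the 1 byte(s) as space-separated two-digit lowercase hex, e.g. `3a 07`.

lvl (1b) val=0 bits=0x0 at bit 7: 0x00
prio (2b) val=1 bits=0x1 at bit 5: 0x20
mode (3b) val=3 bits=0x3 at bit 2: 0x2c
ver (2b) val=-1 bits=0x3 at bit 0: 0x2f
word = 0x2f → big-endian bytes:
  [0]=0x2f

2f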